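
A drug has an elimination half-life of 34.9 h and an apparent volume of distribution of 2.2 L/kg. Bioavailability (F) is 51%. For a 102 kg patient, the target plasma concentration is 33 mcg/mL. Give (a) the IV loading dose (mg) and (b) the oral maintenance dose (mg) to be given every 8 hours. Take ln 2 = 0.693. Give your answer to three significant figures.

(a) 7410 mg; (b) 2310 mg

Total Vd = 2.2 × 102 = 224.4 L
LD = Vd × C = 224.4 × 33 = 7405 mg
CL = 0.693 × Vd / t½ = 0.693 × 224.4 / 34.9 = 4.456 L/h
D = CL × Css × τ / F = 4.456 × 33 × 8 / 0.51 = 2307 mg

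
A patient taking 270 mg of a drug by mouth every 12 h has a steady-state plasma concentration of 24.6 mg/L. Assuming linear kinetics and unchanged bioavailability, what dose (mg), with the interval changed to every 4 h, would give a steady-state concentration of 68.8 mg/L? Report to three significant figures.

252 mg

For first-order elimination, Css ∝ F·D/(CL·τ); F and CL are unchanged, so Css ∝ D/τ.
D₂ = D₁ × (Css,target / Css,current) × (τ₂/τ₁) = 270 × (68.8/24.6) × (4/12) = 251.7 mg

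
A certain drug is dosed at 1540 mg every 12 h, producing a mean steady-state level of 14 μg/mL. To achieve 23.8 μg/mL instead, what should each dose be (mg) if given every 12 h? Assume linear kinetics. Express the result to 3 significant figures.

For first-order elimination, Css ∝ F·D/(CL·τ); F and CL are unchanged, so Css ∝ D/τ.
D₂ = D₁ × (Css,target / Css,current) = 1540 × 23.8/14 = 2618 mg

2620 mg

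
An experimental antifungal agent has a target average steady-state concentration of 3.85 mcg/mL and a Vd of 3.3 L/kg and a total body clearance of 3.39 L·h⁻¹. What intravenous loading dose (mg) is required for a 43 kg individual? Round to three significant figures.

Vd(total) = 43 kg × 3.3 L/kg = 141.9 L
LD is governed by Vd — clearance does not enter the loading-dose calculation.
LD = Vd × C = 141.9 × 3.850 = 546.3 mg

546 mg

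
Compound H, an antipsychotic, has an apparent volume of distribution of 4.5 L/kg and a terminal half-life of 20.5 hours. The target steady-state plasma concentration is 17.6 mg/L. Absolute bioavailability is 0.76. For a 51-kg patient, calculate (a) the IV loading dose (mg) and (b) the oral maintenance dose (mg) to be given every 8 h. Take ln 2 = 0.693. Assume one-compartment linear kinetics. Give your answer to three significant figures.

(a) 4040 mg; (b) 1440 mg

Vd = 4.5 L/kg × 51 kg = 229.5 L
LD = Vd × C = 229.5 × 17.6 = 4039 mg
CL = 0.693 × Vd / t½ = 0.693 × 229.5 / 20.5 = 7.758 L/h
D = CL × Css × τ / F = 7.758 × 17.6 × 8 / 0.76 = 1437 mg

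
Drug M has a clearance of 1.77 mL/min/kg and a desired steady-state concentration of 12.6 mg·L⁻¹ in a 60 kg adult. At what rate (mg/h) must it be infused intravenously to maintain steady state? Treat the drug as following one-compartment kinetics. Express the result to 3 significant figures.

CL = 1.77 mL/min/kg × 60 kg = 106.2 mL/min = 106.2 × 60/1000 = 6.372 L/h
Rate = CL × Css = 6.372 × 12.6 = 80.29 mg/h

80.3 mg/h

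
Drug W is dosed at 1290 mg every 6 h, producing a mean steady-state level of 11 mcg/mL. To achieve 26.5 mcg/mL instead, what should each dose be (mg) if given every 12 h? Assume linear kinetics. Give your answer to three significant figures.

6220 mg

For first-order elimination, Css ∝ F·D/(CL·τ); F and CL are unchanged, so Css ∝ D/τ.
D₂ = D₁ × (Css,target / Css,current) × (τ₂/τ₁) = 1290 × (26.5/11) × (12/6) = 6215 mg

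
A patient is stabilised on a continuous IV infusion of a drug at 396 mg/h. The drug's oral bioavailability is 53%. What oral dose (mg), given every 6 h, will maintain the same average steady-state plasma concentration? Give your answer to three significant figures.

4480 mg

To maintain the same Css, the systemic dosing rate must be unchanged: F·D/τ = infusion rate.
D = rate × τ / F = 396 × 6 / 0.53 = 4483 mg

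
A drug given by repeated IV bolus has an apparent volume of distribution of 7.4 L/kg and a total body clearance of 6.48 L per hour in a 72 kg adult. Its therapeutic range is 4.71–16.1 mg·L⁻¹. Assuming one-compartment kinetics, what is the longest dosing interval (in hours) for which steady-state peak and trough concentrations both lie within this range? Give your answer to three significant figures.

101 h

Vd(total) = 72 kg × 7.4 L/kg = 532.8 L
k = CL / Vd = 6.480 / 532.8 = 0.01216 h⁻¹
Between IV bolus doses, concentration decays as C = C₀·e^(−kτ), so C_peak/C_trough = e^(kτ).
τ_max = ln(C_peak/C_trough) / k = ln(16.1/4.71) / 0.01216 = 1.229 / 0.01216 = 101.1 h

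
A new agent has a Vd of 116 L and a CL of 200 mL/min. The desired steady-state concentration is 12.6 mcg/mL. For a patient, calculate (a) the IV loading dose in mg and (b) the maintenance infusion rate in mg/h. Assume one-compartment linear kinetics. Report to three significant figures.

(a) 1460 mg; (b) 151 mg/h

LD = Vd · C_target = 116.0 × 12.6 = 1462 mg
CL = 200 mL/min × 60/1000 = 12.00 L/h
Maintenance: replace elimination → rate = CL × Css = 12.00 × 12.6 = 151.2 mg/h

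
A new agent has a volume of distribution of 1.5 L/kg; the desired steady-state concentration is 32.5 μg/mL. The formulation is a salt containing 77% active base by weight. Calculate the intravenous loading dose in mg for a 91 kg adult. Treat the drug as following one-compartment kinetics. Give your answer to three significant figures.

Total Vd = 1.5 × 91 = 136.5 L
LD = Vd × C / S = 136.5 × 32.50 / 0.77 = 5761 mg

5760 mg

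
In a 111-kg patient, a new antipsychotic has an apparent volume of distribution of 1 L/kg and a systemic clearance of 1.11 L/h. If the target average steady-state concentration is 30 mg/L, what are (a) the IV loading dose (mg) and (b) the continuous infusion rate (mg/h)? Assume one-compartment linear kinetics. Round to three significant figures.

Vd = 1 L/kg × 111 kg = 111.0 L
Loading: fill Vd to C_target → 111.0 L × 30 mg/L = 3330 mg
Infusion rate = 1.110 L/h × 30 mg/L = 33.30 mg/h

(a) 3330 mg; (b) 33.3 mg/h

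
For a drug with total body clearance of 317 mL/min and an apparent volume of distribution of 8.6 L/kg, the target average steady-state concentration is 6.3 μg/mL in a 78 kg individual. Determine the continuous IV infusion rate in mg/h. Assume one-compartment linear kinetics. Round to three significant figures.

120 mg/h

CL = 317 mL/min × 60/1000 = 19.02 L/h
At steady state, infusion rate equals elimination rate: rate in = CL × Css.
Rate = CL × Css = 19.02 × 6.3 = 119.8 mg/h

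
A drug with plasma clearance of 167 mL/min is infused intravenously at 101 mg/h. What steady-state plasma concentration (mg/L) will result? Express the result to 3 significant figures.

Convert clearance: 167 mL/min × 60 min/h ÷ 1000 mL/L = 10.02 L/h
Css = rate / CL = 101 / 10.02 = 10.08 mg/L

10.1 mg/L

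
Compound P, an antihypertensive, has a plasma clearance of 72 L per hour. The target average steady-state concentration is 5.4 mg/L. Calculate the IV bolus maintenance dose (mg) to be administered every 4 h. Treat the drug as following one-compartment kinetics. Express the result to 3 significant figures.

1560 mg

D = CL × Css × τ = 72.00 × 5.4 × 4 = 1555 mg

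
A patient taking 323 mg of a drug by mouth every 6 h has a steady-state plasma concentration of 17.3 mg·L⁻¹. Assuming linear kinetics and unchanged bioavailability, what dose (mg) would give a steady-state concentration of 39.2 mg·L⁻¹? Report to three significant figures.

732 mg

With linear kinetics, Css is proportional to dose rate (D/τ) at fixed clearance.
D₂ = D₁ × (Css,target / Css,current) = 323 × 39.2/17.3 = 731.9 mg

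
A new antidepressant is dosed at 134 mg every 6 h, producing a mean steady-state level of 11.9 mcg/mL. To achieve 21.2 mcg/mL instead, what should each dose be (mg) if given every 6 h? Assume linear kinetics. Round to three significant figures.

239 mg

For first-order elimination, Css ∝ F·D/(CL·τ); F and CL are unchanged, so Css ∝ D/τ.
D₂ = D₁ × (Css,target / Css,current) = 134 × 21.2/11.9 = 238.7 mg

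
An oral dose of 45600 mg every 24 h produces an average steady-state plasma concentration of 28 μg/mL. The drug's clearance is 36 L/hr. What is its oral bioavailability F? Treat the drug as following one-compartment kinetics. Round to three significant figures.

F·D/τ = CL·Css at steady state → F = CL·Css·τ / D.
F = 36 × 28 × 24 / 45600 = 0.531

0.531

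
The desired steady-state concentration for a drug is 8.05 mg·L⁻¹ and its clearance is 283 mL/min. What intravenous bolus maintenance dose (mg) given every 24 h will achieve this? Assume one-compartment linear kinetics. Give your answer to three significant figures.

3280 mg

CL = 283 mL/min = 283 × 0.06 = 16.98 L/h
At steady state, dose per interval replaces the amount cleared in that interval: D/τ = CL·Css.
D = CL × Css × τ = 16.98 × 8.05 × 24 = 3281 mg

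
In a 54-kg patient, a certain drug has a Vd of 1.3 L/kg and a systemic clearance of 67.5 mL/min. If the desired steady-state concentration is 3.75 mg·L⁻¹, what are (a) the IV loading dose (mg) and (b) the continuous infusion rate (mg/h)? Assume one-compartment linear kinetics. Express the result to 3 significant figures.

(a) 263 mg; (b) 15.2 mg/h

Vd = 1.3 L/kg × 54 kg = 70.20 L
Loading dose = Vd × C = 70.20 × 3.75 = 263.3 mg
CL = 67.5 mL/min = 67.5 × 0.06 = 4.050 L/h
Infusion rate = 4.050 L/h × 3.75 mg/L = 15.19 mg/h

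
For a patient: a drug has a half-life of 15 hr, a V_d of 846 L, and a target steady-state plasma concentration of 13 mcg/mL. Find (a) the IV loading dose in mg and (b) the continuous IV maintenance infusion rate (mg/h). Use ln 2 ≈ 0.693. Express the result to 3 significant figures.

LD = Vd × C = 846.0 × 13 = 11000 mg
CL = 0.693 × Vd / t½ = 0.693 × 846.0 / 15 = 39.09 L/h
Infusion rate = CL × Css = 39.09 × 13 = 508.2 mg/h

(a) 11000 mg; (b) 508 mg/h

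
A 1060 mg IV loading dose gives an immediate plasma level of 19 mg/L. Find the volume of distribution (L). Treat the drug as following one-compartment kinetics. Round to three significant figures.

Immediately after an IV bolus, C₀ = Dose / Vd, so Vd = Dose / C₀.
Vd = 1060 / 19 = 55.79 L

55.8 L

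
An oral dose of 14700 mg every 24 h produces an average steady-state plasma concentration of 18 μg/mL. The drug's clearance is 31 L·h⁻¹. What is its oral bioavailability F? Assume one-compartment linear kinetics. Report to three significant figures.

F·D/τ = CL·Css at steady state → F = CL·Css·τ / D.
F = 31 × 18 × 24 / 14700 = 0.911

0.911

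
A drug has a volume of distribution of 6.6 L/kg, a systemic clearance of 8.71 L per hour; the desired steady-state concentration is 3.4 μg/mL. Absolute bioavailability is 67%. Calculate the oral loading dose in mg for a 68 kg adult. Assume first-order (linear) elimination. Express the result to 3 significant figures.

Vd(total) = 68 kg × 6.6 L/kg = 448.8 L
LD = Vd × C / F = 448.8 × 3.400 / 0.67 = 2277 mg

2280 mg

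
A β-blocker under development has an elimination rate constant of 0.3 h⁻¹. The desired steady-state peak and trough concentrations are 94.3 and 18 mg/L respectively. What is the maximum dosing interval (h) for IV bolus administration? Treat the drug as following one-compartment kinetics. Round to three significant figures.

5.52 h

Between IV bolus doses, concentration decays as C = C₀·e^(−kτ), so C_peak/C_trough = e^(kτ).
τ_max = ln(C_peak/C_trough) / k = ln(94.3/18) / 0.3000 = 1.656 / 0.3000 = 5.520 h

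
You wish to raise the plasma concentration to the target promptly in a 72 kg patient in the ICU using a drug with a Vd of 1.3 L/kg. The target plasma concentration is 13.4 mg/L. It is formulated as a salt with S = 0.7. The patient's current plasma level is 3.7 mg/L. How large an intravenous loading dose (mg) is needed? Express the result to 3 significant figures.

1300 mg

Vd = 1.3 L/kg × 72 kg = 93.60 L
The loading dose fills Vd to the target concentration.
Concentration deficit ΔC = 13.4 − 3.7 = 9.700 mg/L
LD = Vd × ΔC / S = 93.60 × 9.700 / 0.7 = 1297 mg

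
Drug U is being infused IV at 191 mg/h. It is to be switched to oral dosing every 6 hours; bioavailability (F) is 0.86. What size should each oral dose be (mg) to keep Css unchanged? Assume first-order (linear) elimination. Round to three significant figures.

To maintain the same Css, the systemic dosing rate must be unchanged: F·D/τ = infusion rate.
D = rate × τ / F = 191 × 6 / 0.86 = 1333 mg

1330 mg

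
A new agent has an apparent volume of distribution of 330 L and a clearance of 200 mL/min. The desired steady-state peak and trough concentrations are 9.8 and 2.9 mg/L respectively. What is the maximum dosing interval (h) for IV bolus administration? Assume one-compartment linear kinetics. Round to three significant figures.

33.5 h

Convert clearance: 200 mL/min × 60 min/h ÷ 1000 mL/L = 12.00 L/h
k = CL / Vd = 12.00 / 330.0 = 0.03636 h⁻¹
Between IV bolus doses, concentration decays as C = C₀·e^(−kτ), so C_peak/C_trough = e^(kτ).
τ_max = ln(C_peak/C_trough) / k = ln(9.8/2.9) / 0.03636 = 1.218 / 0.03636 = 33.50 h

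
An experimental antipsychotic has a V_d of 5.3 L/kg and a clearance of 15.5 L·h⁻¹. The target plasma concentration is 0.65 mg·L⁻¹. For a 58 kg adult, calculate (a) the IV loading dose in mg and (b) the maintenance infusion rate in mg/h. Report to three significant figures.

(a) 200 mg; (b) 10.1 mg/h

Vd(total) = 58 kg × 5.3 L/kg = 307.4 L
Loading dose = Vd × C = 307.4 × 0.65 = 199.8 mg
Maintenance: replace elimination → rate = CL × Css = 15.50 × 0.65 = 10.08 mg/h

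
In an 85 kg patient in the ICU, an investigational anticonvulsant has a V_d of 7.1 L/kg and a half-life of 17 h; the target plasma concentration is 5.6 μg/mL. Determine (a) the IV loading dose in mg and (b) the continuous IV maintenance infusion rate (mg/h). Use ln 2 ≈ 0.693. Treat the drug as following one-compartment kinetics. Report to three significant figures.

(a) 3380 mg; (b) 138 mg/h

Total Vd = 7.1 × 85 = 603.5 L
LD = Vd × C = 603.5 × 5.6 = 3380 mg
CL = 0.693 × Vd / t½ = 0.693 × 603.5 / 17 = 24.60 L/h
Infusion rate = CL × Css = 24.60 × 5.6 = 137.8 mg/h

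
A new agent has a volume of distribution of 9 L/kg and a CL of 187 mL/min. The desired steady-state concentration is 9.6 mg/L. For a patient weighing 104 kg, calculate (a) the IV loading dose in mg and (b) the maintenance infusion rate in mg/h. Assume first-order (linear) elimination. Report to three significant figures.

(a) 8990 mg; (b) 108 mg/h

Vd(total) = 104 kg × 9 L/kg = 936.0 L
Loading dose = Vd × C = 936.0 × 9.6 = 8986 mg
CL = 187 mL/min = 187 × 0.06 = 11.22 L/h
Infusion rate = 11.22 L/h × 9.6 mg/L = 107.7 mg/h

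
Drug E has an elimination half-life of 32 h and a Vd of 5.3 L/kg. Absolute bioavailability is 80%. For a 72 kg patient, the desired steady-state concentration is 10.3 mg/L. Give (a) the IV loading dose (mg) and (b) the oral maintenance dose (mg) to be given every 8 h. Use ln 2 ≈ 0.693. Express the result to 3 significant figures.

Total Vd = 5.3 × 72 = 381.6 L
LD = Vd × C = 381.6 × 10.3 = 3930 mg
CL = 0.693 × Vd / t½ = 0.693 × 381.6 / 32 = 8.264 L/h
D = CL × Css × τ / F = 8.264 × 10.3 × 8 / 0.8 = 851.2 mg

(a) 3930 mg; (b) 851 mg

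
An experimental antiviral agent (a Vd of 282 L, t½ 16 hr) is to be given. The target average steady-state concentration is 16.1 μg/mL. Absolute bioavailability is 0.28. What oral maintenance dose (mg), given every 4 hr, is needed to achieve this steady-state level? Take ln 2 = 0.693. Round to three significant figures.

2810 mg

k = 0.693/16 = 0.04331 h⁻¹, so CL = k·Vd = 0.04331 × 282.0 = 12.21 L/h
D = CL × Css × τ / F = 12.21 × 16.1 × 4 / 0.28 = 2808 mg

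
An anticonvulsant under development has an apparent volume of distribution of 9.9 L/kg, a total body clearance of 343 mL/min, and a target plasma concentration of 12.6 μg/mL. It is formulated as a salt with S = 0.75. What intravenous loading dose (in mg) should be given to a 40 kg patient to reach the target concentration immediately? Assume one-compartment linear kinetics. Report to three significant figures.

6650 mg

Vd(total) = 40 kg × 9.9 L/kg = 396.0 L
LD = Vd × C / S = 396.0 × 12.60 / 0.75 = 6653 mg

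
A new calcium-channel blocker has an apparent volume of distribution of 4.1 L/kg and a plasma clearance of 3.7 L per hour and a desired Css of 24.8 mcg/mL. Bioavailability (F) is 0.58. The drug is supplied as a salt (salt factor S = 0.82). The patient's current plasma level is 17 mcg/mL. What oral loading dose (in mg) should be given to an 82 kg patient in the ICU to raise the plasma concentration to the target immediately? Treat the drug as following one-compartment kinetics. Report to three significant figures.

Vd = 4.1 L/kg × 82 kg = 336.2 L
Concentration deficit ΔC = 24.8 − 17 = 7.800 mg/L
LD = Vd × ΔC / F / S = 336.2 × 7.800 / 0.58 / 0.82 = 5514 mg

5510 mg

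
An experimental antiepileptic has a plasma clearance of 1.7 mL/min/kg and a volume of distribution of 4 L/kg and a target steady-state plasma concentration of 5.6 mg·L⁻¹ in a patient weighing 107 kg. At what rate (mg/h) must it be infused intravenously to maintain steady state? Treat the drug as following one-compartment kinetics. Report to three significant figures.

61.1 mg/h

CL = 1.7 mL/min/kg × 107 kg = 181.9 mL/min = 181.9 × 60/1000 = 10.91 L/h
Infusion rate = CL · Css = 10.91 L/h × 5.6 mg/L = 61.10 mg/h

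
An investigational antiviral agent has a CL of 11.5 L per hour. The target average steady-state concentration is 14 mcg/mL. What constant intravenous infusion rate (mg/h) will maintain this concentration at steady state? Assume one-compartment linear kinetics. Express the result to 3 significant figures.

At steady state, infusion rate equals elimination rate: rate in = CL × Css.
R₀ = 11.50 × 14 = 161.0 mg/h

161 mg/h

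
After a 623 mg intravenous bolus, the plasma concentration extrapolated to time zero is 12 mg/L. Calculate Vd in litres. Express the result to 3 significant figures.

51.9 L

Immediately after an IV bolus, C₀ = Dose / Vd, so Vd = Dose / C₀.
Vd = 623 / 12 = 51.92 L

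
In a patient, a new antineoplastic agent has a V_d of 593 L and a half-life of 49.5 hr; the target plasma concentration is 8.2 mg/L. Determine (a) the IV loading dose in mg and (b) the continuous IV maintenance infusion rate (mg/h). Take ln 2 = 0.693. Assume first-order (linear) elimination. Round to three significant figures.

LD = Vd × C = 593.0 × 8.2 = 4863 mg
CL = 0.693 × Vd / t½ = 0.693 × 593.0 / 49.5 = 8.302 L/h
Infusion rate = CL × Css = 8.302 × 8.2 = 68.08 mg/h

(a) 4860 mg; (b) 68.1 mg/h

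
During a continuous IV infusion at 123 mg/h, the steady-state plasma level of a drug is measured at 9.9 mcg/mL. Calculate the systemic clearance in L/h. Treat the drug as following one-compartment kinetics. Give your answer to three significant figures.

12.4 L/h

At steady state, infusion rate = CL × Css, so CL = rate / Css.
CL = 123 / 9.9 = 12.42 L/h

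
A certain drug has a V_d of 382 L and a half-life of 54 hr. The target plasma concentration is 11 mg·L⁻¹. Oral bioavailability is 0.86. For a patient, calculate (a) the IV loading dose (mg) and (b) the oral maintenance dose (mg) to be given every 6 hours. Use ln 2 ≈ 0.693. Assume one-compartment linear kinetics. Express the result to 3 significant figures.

(a) 4200 mg; (b) 376 mg

LD = Vd × C = 382.0 × 11 = 4202 mg
CL = 0.693 × Vd / t½ = 0.693 × 382.0 / 54 = 4.902 L/h
D = CL × Css × τ / F = 4.902 × 11 × 6 / 0.86 = 376.2 mg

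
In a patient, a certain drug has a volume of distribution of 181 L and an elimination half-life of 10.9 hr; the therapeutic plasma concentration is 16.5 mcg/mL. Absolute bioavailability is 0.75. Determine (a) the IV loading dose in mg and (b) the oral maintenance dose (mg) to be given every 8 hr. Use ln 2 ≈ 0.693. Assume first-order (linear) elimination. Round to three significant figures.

(a) 2990 mg; (b) 2030 mg

LD = Vd × C = 181.0 × 16.5 = 2987 mg
CL = 0.693 × Vd / t½ = 0.693 × 181.0 / 10.9 = 11.51 L/h
D = CL × Css × τ / F = 11.51 × 16.5 × 8 / 0.75 = 2026 mg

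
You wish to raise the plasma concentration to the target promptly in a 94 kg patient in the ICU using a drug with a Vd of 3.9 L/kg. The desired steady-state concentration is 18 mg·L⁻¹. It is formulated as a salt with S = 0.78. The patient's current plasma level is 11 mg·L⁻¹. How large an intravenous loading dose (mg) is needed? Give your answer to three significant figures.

3290 mg

Vd = 3.9 L/kg × 94 kg = 366.6 L
The loading dose fills Vd to the target concentration.
Concentration deficit ΔC = 18 − 11 = 7.000 mg/L
LD = Vd × ΔC / S = 366.6 × 7.000 / 0.78 = 3290 mg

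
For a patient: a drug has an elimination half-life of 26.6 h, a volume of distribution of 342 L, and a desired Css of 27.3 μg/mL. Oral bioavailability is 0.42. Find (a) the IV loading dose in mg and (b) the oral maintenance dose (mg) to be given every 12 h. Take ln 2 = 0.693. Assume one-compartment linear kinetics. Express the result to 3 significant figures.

(a) 9340 mg; (b) 6950 mg

LD = Vd × C = 342.0 × 27.3 = 9337 mg
CL = 0.693 × Vd / t½ = 0.693 × 342.0 / 26.6 = 8.910 L/h
D = CL × Css × τ / F = 8.910 × 27.3 × 12 / 0.42 = 6950 mg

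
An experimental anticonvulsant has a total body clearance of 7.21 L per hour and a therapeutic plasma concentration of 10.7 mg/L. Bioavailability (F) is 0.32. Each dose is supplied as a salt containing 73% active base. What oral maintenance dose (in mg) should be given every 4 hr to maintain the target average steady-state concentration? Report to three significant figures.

1320 mg

At steady state, dose per interval replaces the amount cleared in that interval: F·S·D/τ = CL·Css.
D = CL × Css × τ / F / S = 7.210 × 10.7 × 4 / 0.32 / 0.73 = 1321 mg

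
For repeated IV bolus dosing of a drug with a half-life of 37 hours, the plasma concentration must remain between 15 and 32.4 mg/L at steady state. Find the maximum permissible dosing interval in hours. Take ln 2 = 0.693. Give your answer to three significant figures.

41.1 h

k = 0.693 / t½ = 0.693 / 37 = 0.01873 h⁻¹
Between IV bolus doses, concentration decays as C = C₀·e^(−kτ), so C_peak/C_trough = e^(kτ).
τ_max = ln(C_peak/C_trough) / k = ln(32.4/15) / 0.01873 = 0.7701 / 0.01873 = 41.12 h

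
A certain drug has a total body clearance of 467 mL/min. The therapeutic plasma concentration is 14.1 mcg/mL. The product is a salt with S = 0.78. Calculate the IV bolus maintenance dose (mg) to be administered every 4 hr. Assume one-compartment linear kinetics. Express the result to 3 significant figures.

2030 mg

CL = 467 mL/min × 60/1000 = 28.02 L/h
D = CL × Css × τ / S = 28.02 × 14.1 × 4 / 0.78 = 2026 mg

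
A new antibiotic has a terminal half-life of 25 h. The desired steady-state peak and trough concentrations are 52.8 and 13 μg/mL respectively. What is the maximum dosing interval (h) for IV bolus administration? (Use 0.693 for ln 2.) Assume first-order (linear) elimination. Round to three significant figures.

k = 0.693 / t½ = 0.693 / 25 = 0.02772 h⁻¹
Between IV bolus doses, concentration decays as C = C₀·e^(−kτ), so C_peak/C_trough = e^(kτ).
τ_max = ln(C_peak/C_trough) / k = ln(52.8/13) / 0.02772 = 1.402 / 0.02772 = 50.58 h

50.6 h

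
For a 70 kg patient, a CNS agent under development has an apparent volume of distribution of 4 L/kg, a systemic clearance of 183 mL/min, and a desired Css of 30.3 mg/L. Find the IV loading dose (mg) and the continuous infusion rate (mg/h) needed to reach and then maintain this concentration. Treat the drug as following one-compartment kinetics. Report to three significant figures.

(a) 8480 mg; (b) 333 mg/h

Vd = 4 L/kg × 70 kg = 280.0 L
Loading: fill Vd to C_target → 280.0 L × 30.3 mg/L = 8484 mg
Convert clearance: 183 mL/min × 60 min/h ÷ 1000 mL/L = 10.98 L/h
Maintenance: replace elimination → rate = CL × Css = 10.98 × 30.3 = 332.7 mg/h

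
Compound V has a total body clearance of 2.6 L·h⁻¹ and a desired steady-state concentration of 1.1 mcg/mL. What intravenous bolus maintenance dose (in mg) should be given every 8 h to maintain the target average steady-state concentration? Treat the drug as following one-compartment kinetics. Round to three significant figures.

22.9 mg

At steady state, dose per interval replaces the amount cleared in that interval: D/τ = CL·Css.
D = CL × Css × τ = 2.600 × 1.1 × 8 = 22.88 mg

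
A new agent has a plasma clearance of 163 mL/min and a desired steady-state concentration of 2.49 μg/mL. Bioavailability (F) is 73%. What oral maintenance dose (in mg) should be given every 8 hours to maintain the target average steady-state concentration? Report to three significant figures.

267 mg

CL = 163 mL/min × 60/1000 = 9.780 L/h
D = CL × Css × τ / F = 9.780 × 2.49 × 8 / 0.73 = 266.9 mg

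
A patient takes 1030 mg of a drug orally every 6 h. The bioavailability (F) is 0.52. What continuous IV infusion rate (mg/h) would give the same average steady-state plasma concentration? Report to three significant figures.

89.3 mg/h

Equivalent systemic input: infusion rate = F·D/τ.
Rate = 0.52 × 1030 / 6 = 89.27 mg/h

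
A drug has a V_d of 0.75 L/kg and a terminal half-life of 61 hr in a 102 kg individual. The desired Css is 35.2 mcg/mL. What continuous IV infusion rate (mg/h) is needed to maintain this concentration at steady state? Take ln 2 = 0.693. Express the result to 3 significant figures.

Total Vd = 0.75 × 102 = 76.50 L
k = 0.693/61 = 0.01136 h⁻¹, so CL = k·Vd = 0.01136 × 76.50 = 0.8690 L/h
Infusion rate = CL × Css = 0.8690 × 35.2 = 30.59 mg/h

30.6 mg/h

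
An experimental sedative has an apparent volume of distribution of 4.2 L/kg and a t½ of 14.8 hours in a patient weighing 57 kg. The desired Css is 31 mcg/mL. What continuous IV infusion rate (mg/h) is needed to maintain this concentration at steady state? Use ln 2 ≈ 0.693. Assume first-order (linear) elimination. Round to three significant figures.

348 mg/h

Vd = 4.2 L/kg × 57 kg = 239.4 L
k = 0.693/14.8 = 0.04682 h⁻¹, so CL = k·Vd = 0.04682 × 239.4 = 11.21 L/h
Infusion rate = CL × Css = 11.21 × 31 = 347.5 mg/h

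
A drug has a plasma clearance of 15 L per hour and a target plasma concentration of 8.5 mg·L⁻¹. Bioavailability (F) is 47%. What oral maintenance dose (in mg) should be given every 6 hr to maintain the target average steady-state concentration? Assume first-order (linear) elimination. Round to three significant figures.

1630 mg

At steady state, dose per interval replaces the amount cleared in that interval: F·D/τ = CL·Css.
D = CL × Css × τ / F = 15.00 × 8.5 × 6 / 0.47 = 1628 mg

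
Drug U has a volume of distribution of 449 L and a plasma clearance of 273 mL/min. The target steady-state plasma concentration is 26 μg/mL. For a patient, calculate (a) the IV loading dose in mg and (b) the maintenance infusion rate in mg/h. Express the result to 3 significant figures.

(a) 11700 mg; (b) 426 mg/h

Loading: fill Vd to C_target → 449.0 L × 26 mg/L = 11670 mg
CL = 273 mL/min × 60/1000 = 16.38 L/h
Maintenance: replace elimination → rate = CL × Css = 16.38 × 26 = 425.9 mg/h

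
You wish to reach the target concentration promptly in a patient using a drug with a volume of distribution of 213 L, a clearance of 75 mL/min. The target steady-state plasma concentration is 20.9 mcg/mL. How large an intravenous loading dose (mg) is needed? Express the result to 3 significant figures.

4450 mg

LD is governed by Vd — clearance does not enter the loading-dose calculation.
LD = Vd × C = 213.0 × 20.90 = 4452 mg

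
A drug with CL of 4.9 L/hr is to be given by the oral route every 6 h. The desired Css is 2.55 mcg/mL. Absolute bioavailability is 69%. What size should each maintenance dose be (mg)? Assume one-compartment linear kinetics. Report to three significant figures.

109 mg

At steady state, dose per interval replaces the amount cleared in that interval: F·D/τ = CL·Css.
D = CL × Css × τ / F = 4.900 × 2.55 × 6 / 0.69 = 108.7 mg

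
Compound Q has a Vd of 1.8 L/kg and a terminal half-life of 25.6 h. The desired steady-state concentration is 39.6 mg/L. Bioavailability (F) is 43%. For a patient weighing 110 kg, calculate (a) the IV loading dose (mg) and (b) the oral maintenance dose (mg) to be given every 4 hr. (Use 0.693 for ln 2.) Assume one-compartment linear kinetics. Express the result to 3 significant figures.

(a) 7840 mg; (b) 1970 mg

Vd = 1.8 L/kg × 110 kg = 198.0 L
LD = Vd × C = 198.0 × 39.6 = 7841 mg
CL = 0.693 × Vd / t½ = 0.693 × 198.0 / 25.6 = 5.360 L/h
D = CL × Css × τ / F = 5.360 × 39.6 × 4 / 0.43 = 1974 mg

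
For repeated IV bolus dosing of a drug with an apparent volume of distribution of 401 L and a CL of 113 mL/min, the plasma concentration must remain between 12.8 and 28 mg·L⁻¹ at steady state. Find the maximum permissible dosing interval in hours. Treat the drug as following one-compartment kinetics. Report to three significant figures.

46.3 h

Convert clearance: 113 mL/min × 60 min/h ÷ 1000 mL/L = 6.780 L/h
k = CL / Vd = 6.780 / 401.0 = 0.01691 h⁻¹
Between IV bolus doses, concentration decays as C = C₀·e^(−kτ), so C_peak/C_trough = e^(kτ).
τ_max = ln(C_peak/C_trough) / k = ln(28/12.8) / 0.01691 = 0.7828 / 0.01691 = 46.29 h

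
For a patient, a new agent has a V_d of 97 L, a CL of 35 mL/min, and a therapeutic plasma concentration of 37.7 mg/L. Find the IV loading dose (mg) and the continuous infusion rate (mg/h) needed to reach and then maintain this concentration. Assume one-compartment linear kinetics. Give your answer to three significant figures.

(a) 3660 mg; (b) 79.2 mg/h

Loading dose = Vd × C = 97.00 × 37.7 = 3657 mg
Convert clearance: 35 mL/min × 60 min/h ÷ 1000 mL/L = 2.100 L/h
Infusion rate = 2.100 L/h × 37.7 mg/L = 79.17 mg/h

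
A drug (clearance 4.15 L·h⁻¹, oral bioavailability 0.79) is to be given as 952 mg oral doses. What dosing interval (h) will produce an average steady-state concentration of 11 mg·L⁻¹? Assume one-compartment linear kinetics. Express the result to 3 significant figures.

F·D/τ = CL·Css → τ = F·D / (CL·Css).
τ = 0.79 × 952 / (4.15 × 11) = 16.47 h

16.5 h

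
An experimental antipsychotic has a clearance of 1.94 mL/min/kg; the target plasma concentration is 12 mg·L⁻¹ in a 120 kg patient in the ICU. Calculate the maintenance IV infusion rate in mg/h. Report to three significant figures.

CL = 1.94 mL/min/kg × 120 kg = 232.8 mL/min = 232.8 × 60/1000 = 13.97 L/h
R₀ = 13.97 × 12 = 167.6 mg/h

168 mg/h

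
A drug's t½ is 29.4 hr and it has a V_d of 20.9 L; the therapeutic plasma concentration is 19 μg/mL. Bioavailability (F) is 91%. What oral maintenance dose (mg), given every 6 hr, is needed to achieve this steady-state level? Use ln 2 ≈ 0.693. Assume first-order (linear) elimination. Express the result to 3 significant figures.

k = 0.693/29.4 = 0.02357 h⁻¹, so CL = k·Vd = 0.02357 × 20.90 = 0.4926 L/h
D = CL × Css × τ / F = 0.4926 × 19 × 6 / 0.91 = 61.71 mg

61.7 mg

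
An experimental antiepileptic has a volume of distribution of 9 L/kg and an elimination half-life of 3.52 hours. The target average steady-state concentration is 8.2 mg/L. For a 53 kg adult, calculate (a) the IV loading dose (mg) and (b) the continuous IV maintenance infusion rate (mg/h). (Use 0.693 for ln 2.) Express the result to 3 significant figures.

(a) 3910 mg; (b) 770 mg/h

Total Vd = 9 × 53 = 477.0 L
LD = Vd × C = 477.0 × 8.2 = 3911 mg
CL = 0.693 × Vd / t½ = 0.693 × 477.0 / 3.52 = 93.91 L/h
Infusion rate = CL × Css = 93.91 × 8.2 = 770.1 mg/h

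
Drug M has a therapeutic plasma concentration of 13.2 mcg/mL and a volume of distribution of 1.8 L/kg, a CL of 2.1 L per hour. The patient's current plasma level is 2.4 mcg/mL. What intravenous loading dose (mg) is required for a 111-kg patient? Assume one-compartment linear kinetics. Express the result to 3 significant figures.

Total Vd = 1.8 × 111 = 199.8 L
Concentration deficit ΔC = 13.2 − 2.4 = 10.80 mg/L
LD = Vd × ΔC = 199.8 × 10.80 = 2158 mg

2160 mg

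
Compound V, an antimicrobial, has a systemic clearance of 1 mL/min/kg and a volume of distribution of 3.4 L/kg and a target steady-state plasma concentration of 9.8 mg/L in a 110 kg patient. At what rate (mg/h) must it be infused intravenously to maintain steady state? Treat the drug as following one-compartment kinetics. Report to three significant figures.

CL = 1 mL/min/kg × 110 kg = 110.0 mL/min = 110.0 × 60/1000 = 6.600 L/h
Infusion rate = CL · Css = 6.600 L/h × 9.8 mg/L = 64.68 mg/h

64.7 mg/h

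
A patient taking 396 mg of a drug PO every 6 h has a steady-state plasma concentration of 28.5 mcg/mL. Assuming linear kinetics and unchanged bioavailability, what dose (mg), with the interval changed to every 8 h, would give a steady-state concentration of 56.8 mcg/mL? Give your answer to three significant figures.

1050 mg

With linear kinetics, Css is proportional to dose rate (D/τ) at fixed clearance.
D₂ = D₁ × (Css,target / Css,current) × (τ₂/τ₁) = 396 × (56.8/28.5) × (8/6) = 1052 mg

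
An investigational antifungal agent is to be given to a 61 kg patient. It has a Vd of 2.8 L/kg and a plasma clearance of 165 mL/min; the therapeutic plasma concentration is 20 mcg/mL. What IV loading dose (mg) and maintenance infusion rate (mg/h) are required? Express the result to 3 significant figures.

Vd(total) = 61 kg × 2.8 L/kg = 170.8 L
Loading dose = Vd × C = 170.8 × 20 = 3416 mg
CL = 165 mL/min × 60/1000 = 9.900 L/h
Maintenance infusion rate = CL × Css = 9.900 × 20 = 198.0 mg/h

(a) 3420 mg; (b) 198 mg/h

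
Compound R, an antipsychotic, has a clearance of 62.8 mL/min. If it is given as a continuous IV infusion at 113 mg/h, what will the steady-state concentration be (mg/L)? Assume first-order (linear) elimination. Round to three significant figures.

Convert clearance: 62.8 mL/min × 60 min/h ÷ 1000 mL/L = 3.768 L/h
Css = rate / CL = 113 / 3.768 = 29.99 mg/L

30.0 mg/L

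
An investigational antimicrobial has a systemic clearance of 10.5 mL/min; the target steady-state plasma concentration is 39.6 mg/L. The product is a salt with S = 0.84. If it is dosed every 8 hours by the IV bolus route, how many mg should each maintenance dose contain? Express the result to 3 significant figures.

CL = 10.5 mL/min = 10.5 × 0.06 = 0.6300 L/h
D = CL × Css × τ / S = 0.6300 × 39.6 × 8 / 0.84 = 237.6 mg

238 mg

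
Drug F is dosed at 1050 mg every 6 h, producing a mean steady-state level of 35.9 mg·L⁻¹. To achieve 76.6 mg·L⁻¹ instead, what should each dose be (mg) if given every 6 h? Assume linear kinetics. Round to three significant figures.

For first-order elimination, Css ∝ F·D/(CL·τ); F and CL are unchanged, so Css ∝ D/τ.
D₂ = D₁ × (Css,target / Css,current) = 1050 × 76.6/35.9 = 2240 mg

2240 mg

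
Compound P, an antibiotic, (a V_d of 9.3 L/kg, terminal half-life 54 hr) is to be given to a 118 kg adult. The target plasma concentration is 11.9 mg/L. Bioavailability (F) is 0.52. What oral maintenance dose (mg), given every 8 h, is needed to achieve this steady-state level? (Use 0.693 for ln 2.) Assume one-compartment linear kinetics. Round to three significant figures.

Total Vd = 9.3 × 118 = 1097 L
CL = 0.693 × Vd / t½ = 0.693 × 1097 / 54 = 14.08 L/h
D = CL × Css × τ / F = 14.08 × 11.9 × 8 / 0.52 = 2578 mg

2580 mg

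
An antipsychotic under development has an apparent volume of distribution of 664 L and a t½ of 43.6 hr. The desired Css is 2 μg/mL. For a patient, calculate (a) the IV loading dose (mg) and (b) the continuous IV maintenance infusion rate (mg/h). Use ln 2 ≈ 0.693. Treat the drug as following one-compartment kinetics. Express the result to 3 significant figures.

(a) 1330 mg; (b) 21.1 mg/h

LD = Vd × C = 664.0 × 2 = 1328 mg
CL = 0.693 × Vd / t½ = 0.693 × 664.0 / 43.6 = 10.55 L/h
Infusion rate = CL × Css = 10.55 × 2 = 21.10 mg/h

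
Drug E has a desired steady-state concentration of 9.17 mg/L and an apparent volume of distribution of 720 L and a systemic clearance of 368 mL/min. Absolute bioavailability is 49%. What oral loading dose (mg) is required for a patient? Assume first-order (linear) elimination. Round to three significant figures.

13500 mg

LD = Vd × C / F = 720.0 × 9.170 / 0.49 = 13470 mg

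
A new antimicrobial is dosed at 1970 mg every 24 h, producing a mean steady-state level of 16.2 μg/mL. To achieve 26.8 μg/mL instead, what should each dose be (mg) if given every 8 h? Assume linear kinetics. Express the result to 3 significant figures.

For first-order elimination, Css ∝ F·D/(CL·τ); F and CL are unchanged, so Css ∝ D/τ.
D₂ = D₁ × (Css,target / Css,current) × (τ₂/τ₁) = 1970 × (26.8/16.2) × (8/24) = 1086 mg

1090 mg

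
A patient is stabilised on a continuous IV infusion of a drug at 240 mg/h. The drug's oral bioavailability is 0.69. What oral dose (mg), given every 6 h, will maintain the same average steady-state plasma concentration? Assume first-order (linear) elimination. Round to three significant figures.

2090 mg

To maintain the same Css, the systemic dosing rate must be unchanged: F·D/τ = infusion rate.
D = rate × τ / F = 240 × 6 / 0.69 = 2087 mg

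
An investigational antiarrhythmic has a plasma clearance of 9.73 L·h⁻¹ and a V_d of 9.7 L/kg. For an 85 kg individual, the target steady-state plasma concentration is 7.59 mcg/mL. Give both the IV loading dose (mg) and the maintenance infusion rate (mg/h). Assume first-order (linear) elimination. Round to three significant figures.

(a) 6260 mg; (b) 73.9 mg/h

Vd = 9.7 L/kg × 85 kg = 824.5 L
Loading: fill Vd to C_target → 824.5 L × 7.59 mg/L = 6258 mg
Infusion rate = 9.730 L/h × 7.59 mg/L = 73.85 mg/h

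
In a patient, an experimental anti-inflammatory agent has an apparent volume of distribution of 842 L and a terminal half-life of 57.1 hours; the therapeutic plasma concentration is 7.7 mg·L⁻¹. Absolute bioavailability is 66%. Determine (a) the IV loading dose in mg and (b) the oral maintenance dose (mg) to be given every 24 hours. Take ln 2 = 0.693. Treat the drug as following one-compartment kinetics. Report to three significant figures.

(a) 6480 mg; (b) 2860 mg

LD = Vd × C = 842.0 × 7.7 = 6483 mg
CL = 0.693 × Vd / t½ = 0.693 × 842.0 / 57.1 = 10.22 L/h
D = CL × Css × τ / F = 10.22 × 7.7 × 24 / 0.66 = 2862 mg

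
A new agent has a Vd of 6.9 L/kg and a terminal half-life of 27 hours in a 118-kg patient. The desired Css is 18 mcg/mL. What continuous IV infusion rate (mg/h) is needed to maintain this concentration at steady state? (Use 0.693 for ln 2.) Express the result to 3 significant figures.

Vd(total) = 118 kg × 6.9 L/kg = 814.2 L
CL = ln 2 · Vd / t½ = 0.693 × 814.2 / 27 = 20.90 L/h
Infusion rate = CL × Css = 20.90 × 18 = 376.2 mg/h

376 mg/h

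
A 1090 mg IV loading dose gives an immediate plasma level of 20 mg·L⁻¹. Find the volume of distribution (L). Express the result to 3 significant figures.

54.5 L

Immediately after an IV bolus, C₀ = Dose / Vd, so Vd = Dose / C₀.
Vd = 1090 / 20 = 54.50 L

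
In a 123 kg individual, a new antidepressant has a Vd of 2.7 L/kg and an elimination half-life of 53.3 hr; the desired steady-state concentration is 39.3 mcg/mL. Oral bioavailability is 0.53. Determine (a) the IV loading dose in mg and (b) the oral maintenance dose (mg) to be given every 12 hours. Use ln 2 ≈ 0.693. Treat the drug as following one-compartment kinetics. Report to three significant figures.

(a) 13100 mg; (b) 3840 mg

Vd(total) = 123 kg × 2.7 L/kg = 332.1 L
LD = Vd × C = 332.1 × 39.3 = 13050 mg
CL = 0.693 × Vd / t½ = 0.693 × 332.1 / 53.3 = 4.318 L/h
D = CL × Css × τ / F = 4.318 × 39.3 × 12 / 0.53 = 3842 mg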